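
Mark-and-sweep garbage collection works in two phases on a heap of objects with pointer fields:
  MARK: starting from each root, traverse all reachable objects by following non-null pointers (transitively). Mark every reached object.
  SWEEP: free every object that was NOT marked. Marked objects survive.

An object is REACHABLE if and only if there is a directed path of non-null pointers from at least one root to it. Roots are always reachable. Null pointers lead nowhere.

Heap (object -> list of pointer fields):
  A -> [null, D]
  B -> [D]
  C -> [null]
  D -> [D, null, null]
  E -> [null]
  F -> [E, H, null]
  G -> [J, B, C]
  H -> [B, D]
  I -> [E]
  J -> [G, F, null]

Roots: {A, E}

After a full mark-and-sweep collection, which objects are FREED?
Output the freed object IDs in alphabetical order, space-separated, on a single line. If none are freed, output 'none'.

Answer: B C F G H I J

Derivation:
Roots: A E
Mark A: refs=null D, marked=A
Mark E: refs=null, marked=A E
Mark D: refs=D null null, marked=A D E
Unmarked (collected): B C F G H I J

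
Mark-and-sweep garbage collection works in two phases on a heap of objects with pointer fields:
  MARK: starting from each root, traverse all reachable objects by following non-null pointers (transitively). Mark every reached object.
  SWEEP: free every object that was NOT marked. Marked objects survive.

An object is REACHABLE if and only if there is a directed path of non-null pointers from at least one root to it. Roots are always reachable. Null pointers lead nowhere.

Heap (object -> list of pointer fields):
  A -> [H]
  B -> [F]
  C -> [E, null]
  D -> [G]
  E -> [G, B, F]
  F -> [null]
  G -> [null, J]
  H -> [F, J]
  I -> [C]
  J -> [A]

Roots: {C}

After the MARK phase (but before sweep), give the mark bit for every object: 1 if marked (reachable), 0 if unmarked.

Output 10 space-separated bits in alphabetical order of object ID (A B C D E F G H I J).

Roots: C
Mark C: refs=E null, marked=C
Mark E: refs=G B F, marked=C E
Mark G: refs=null J, marked=C E G
Mark B: refs=F, marked=B C E G
Mark F: refs=null, marked=B C E F G
Mark J: refs=A, marked=B C E F G J
Mark A: refs=H, marked=A B C E F G J
Mark H: refs=F J, marked=A B C E F G H J
Unmarked (collected): D I

Answer: 1 1 1 0 1 1 1 1 0 1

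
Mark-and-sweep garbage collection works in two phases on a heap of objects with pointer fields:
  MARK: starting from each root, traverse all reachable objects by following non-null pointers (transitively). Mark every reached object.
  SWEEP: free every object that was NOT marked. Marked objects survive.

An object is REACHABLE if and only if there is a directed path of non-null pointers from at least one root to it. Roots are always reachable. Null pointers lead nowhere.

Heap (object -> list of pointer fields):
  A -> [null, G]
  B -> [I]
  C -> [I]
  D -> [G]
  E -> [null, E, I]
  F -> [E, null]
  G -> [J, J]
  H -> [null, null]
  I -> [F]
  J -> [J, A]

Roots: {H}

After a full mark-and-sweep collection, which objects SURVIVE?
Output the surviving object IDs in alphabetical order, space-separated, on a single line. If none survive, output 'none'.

Roots: H
Mark H: refs=null null, marked=H
Unmarked (collected): A B C D E F G I J

Answer: H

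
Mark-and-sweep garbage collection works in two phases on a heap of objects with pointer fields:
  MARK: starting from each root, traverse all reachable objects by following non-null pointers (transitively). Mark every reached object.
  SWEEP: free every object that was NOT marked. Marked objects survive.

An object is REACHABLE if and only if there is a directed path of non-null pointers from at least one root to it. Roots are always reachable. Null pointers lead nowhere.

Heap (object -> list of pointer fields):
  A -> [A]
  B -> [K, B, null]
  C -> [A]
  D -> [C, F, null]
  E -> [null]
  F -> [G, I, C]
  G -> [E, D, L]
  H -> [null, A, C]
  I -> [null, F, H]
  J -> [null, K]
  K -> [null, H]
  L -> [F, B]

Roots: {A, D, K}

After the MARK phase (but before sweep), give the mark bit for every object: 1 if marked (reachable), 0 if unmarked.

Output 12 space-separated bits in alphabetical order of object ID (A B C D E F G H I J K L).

Roots: A D K
Mark A: refs=A, marked=A
Mark D: refs=C F null, marked=A D
Mark K: refs=null H, marked=A D K
Mark C: refs=A, marked=A C D K
Mark F: refs=G I C, marked=A C D F K
Mark H: refs=null A C, marked=A C D F H K
Mark G: refs=E D L, marked=A C D F G H K
Mark I: refs=null F H, marked=A C D F G H I K
Mark E: refs=null, marked=A C D E F G H I K
Mark L: refs=F B, marked=A C D E F G H I K L
Mark B: refs=K B null, marked=A B C D E F G H I K L
Unmarked (collected): J

Answer: 1 1 1 1 1 1 1 1 1 0 1 1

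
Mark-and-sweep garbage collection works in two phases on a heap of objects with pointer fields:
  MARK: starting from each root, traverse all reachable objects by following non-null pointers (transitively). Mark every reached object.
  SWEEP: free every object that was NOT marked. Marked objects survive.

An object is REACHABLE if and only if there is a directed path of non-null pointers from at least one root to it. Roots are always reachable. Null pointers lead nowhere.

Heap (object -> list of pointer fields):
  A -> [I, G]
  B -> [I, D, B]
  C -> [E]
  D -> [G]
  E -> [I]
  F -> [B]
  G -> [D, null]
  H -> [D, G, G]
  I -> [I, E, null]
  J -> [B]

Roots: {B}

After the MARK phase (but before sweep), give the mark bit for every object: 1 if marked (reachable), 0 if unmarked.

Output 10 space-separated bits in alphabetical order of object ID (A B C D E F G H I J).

Roots: B
Mark B: refs=I D B, marked=B
Mark I: refs=I E null, marked=B I
Mark D: refs=G, marked=B D I
Mark E: refs=I, marked=B D E I
Mark G: refs=D null, marked=B D E G I
Unmarked (collected): A C F H J

Answer: 0 1 0 1 1 0 1 0 1 0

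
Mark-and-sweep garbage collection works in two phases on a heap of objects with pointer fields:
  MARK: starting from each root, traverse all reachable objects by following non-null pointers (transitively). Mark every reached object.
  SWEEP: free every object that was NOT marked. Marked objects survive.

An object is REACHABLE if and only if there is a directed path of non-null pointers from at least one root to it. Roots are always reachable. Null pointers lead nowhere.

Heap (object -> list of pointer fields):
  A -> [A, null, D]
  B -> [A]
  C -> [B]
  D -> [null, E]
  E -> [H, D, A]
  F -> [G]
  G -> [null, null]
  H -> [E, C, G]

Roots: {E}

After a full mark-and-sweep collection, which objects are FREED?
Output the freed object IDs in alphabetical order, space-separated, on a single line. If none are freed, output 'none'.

Roots: E
Mark E: refs=H D A, marked=E
Mark H: refs=E C G, marked=E H
Mark D: refs=null E, marked=D E H
Mark A: refs=A null D, marked=A D E H
Mark C: refs=B, marked=A C D E H
Mark G: refs=null null, marked=A C D E G H
Mark B: refs=A, marked=A B C D E G H
Unmarked (collected): F

Answer: F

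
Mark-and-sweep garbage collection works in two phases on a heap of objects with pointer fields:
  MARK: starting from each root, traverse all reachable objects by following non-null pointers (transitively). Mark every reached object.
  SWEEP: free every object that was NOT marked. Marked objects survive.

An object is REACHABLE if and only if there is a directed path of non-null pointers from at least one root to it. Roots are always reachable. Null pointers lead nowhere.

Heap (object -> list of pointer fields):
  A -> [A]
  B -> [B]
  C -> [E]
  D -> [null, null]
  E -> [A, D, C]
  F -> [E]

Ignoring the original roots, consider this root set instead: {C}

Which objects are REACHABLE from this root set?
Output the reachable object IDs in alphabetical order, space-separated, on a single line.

Answer: A C D E

Derivation:
Roots: C
Mark C: refs=E, marked=C
Mark E: refs=A D C, marked=C E
Mark A: refs=A, marked=A C E
Mark D: refs=null null, marked=A C D E
Unmarked (collected): B F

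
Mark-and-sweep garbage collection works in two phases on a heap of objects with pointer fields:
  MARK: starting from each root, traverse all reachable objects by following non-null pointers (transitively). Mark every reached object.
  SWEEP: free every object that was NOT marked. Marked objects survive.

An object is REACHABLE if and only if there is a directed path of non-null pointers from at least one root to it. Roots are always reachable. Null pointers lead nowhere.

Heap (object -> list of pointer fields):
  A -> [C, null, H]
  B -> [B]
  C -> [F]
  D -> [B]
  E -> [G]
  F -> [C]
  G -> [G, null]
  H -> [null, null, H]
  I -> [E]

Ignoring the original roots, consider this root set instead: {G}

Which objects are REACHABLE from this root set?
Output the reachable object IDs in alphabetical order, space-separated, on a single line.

Answer: G

Derivation:
Roots: G
Mark G: refs=G null, marked=G
Unmarked (collected): A B C D E F H I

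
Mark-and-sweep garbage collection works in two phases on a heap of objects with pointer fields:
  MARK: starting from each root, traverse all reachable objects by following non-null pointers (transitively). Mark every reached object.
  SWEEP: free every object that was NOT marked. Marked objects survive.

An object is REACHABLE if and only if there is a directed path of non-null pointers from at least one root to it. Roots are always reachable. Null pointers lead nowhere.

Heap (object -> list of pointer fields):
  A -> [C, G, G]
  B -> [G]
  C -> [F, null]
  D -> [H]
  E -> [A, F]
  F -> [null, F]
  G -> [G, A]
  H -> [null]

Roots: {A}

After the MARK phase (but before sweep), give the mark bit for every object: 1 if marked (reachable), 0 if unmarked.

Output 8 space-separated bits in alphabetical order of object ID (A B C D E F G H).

Answer: 1 0 1 0 0 1 1 0

Derivation:
Roots: A
Mark A: refs=C G G, marked=A
Mark C: refs=F null, marked=A C
Mark G: refs=G A, marked=A C G
Mark F: refs=null F, marked=A C F G
Unmarked (collected): B D E H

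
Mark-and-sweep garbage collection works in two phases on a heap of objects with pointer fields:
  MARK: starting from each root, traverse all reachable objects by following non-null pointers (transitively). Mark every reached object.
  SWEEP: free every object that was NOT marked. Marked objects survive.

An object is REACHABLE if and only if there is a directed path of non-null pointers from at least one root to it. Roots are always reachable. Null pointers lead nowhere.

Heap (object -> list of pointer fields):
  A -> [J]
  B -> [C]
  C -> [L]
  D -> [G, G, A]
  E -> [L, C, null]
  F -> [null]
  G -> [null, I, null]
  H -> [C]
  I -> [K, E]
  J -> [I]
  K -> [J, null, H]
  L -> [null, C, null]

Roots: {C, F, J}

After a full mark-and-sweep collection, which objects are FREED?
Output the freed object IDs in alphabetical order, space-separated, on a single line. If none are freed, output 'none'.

Answer: A B D G

Derivation:
Roots: C F J
Mark C: refs=L, marked=C
Mark F: refs=null, marked=C F
Mark J: refs=I, marked=C F J
Mark L: refs=null C null, marked=C F J L
Mark I: refs=K E, marked=C F I J L
Mark K: refs=J null H, marked=C F I J K L
Mark E: refs=L C null, marked=C E F I J K L
Mark H: refs=C, marked=C E F H I J K L
Unmarked (collected): A B D G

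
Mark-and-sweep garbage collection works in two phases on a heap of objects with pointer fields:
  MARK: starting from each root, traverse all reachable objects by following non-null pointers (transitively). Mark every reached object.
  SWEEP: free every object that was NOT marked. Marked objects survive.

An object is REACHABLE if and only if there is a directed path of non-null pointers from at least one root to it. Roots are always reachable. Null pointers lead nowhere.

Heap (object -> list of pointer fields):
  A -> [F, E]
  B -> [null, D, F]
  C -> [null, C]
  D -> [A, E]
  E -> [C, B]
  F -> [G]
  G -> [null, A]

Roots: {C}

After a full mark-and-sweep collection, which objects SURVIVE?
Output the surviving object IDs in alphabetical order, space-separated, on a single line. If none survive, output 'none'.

Answer: C

Derivation:
Roots: C
Mark C: refs=null C, marked=C
Unmarked (collected): A B D E F G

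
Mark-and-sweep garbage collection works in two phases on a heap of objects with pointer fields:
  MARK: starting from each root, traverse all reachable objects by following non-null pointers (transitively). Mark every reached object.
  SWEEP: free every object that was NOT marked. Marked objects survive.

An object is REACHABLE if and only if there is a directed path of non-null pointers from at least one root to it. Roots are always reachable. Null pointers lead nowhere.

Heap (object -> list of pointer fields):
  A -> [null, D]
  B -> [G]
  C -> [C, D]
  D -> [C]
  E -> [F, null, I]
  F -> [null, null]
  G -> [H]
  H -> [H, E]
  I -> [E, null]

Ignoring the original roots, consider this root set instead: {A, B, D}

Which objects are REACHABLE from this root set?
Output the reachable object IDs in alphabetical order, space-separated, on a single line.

Answer: A B C D E F G H I

Derivation:
Roots: A B D
Mark A: refs=null D, marked=A
Mark B: refs=G, marked=A B
Mark D: refs=C, marked=A B D
Mark G: refs=H, marked=A B D G
Mark C: refs=C D, marked=A B C D G
Mark H: refs=H E, marked=A B C D G H
Mark E: refs=F null I, marked=A B C D E G H
Mark F: refs=null null, marked=A B C D E F G H
Mark I: refs=E null, marked=A B C D E F G H I
Unmarked (collected): (none)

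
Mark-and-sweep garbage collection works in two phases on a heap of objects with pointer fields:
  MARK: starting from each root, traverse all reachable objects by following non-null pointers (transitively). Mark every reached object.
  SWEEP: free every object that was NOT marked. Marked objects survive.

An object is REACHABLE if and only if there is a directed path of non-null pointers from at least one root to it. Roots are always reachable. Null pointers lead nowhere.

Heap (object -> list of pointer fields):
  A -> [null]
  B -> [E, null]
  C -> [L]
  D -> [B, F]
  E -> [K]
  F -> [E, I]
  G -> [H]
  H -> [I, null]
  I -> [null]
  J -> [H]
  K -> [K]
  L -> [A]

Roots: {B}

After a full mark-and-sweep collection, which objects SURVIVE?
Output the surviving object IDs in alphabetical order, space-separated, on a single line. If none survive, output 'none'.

Answer: B E K

Derivation:
Roots: B
Mark B: refs=E null, marked=B
Mark E: refs=K, marked=B E
Mark K: refs=K, marked=B E K
Unmarked (collected): A C D F G H I J L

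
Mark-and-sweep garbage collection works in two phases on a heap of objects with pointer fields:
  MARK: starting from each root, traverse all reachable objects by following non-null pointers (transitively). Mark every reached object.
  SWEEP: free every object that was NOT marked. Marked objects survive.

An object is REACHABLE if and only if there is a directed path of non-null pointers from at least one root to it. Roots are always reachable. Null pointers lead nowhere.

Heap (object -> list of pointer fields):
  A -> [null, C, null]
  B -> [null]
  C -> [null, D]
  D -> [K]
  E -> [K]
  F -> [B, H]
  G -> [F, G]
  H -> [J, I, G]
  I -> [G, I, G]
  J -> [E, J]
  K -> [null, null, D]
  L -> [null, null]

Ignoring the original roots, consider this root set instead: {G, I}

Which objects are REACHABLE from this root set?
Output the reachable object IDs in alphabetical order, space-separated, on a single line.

Answer: B D E F G H I J K

Derivation:
Roots: G I
Mark G: refs=F G, marked=G
Mark I: refs=G I G, marked=G I
Mark F: refs=B H, marked=F G I
Mark B: refs=null, marked=B F G I
Mark H: refs=J I G, marked=B F G H I
Mark J: refs=E J, marked=B F G H I J
Mark E: refs=K, marked=B E F G H I J
Mark K: refs=null null D, marked=B E F G H I J K
Mark D: refs=K, marked=B D E F G H I J K
Unmarked (collected): A C L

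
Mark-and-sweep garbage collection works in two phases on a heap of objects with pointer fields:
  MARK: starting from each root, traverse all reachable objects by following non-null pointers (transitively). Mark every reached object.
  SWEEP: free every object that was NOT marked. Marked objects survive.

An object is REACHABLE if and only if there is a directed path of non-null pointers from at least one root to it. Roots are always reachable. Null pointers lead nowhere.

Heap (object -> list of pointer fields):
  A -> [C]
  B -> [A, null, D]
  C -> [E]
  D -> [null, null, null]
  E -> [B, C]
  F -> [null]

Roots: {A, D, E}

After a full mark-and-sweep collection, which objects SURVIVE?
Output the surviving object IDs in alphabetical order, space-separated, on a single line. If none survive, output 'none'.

Roots: A D E
Mark A: refs=C, marked=A
Mark D: refs=null null null, marked=A D
Mark E: refs=B C, marked=A D E
Mark C: refs=E, marked=A C D E
Mark B: refs=A null D, marked=A B C D E
Unmarked (collected): F

Answer: A B C D E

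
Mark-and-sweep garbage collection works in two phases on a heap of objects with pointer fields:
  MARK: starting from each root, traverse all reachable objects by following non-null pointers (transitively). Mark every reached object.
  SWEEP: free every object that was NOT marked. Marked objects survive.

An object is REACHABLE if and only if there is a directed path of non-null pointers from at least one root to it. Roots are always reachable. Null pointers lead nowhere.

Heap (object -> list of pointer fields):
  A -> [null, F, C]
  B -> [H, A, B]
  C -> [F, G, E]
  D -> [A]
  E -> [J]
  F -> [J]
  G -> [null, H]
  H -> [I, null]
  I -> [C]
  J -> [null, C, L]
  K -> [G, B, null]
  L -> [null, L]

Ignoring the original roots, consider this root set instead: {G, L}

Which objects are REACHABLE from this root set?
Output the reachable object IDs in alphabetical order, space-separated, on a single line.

Roots: G L
Mark G: refs=null H, marked=G
Mark L: refs=null L, marked=G L
Mark H: refs=I null, marked=G H L
Mark I: refs=C, marked=G H I L
Mark C: refs=F G E, marked=C G H I L
Mark F: refs=J, marked=C F G H I L
Mark E: refs=J, marked=C E F G H I L
Mark J: refs=null C L, marked=C E F G H I J L
Unmarked (collected): A B D K

Answer: C E F G H I J L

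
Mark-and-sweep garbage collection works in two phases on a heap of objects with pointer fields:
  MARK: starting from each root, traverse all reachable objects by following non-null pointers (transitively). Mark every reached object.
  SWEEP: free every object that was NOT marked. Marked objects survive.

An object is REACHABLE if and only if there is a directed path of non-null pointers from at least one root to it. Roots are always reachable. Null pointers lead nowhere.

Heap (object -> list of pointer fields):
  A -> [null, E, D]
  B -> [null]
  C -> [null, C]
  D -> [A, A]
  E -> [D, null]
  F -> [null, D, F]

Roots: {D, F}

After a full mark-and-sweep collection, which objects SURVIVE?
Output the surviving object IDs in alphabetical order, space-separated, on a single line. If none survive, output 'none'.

Roots: D F
Mark D: refs=A A, marked=D
Mark F: refs=null D F, marked=D F
Mark A: refs=null E D, marked=A D F
Mark E: refs=D null, marked=A D E F
Unmarked (collected): B C

Answer: A D E F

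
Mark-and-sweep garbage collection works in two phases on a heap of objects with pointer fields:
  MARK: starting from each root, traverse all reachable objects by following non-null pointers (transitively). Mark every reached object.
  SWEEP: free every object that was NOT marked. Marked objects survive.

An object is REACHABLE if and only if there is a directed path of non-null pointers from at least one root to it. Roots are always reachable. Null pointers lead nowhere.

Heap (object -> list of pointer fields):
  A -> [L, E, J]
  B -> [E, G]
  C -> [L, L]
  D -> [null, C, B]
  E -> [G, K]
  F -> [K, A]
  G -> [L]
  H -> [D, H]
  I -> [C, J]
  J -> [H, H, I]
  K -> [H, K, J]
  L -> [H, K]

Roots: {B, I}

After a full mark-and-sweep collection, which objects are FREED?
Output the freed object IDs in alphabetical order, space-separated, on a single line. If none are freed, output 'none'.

Answer: A F

Derivation:
Roots: B I
Mark B: refs=E G, marked=B
Mark I: refs=C J, marked=B I
Mark E: refs=G K, marked=B E I
Mark G: refs=L, marked=B E G I
Mark C: refs=L L, marked=B C E G I
Mark J: refs=H H I, marked=B C E G I J
Mark K: refs=H K J, marked=B C E G I J K
Mark L: refs=H K, marked=B C E G I J K L
Mark H: refs=D H, marked=B C E G H I J K L
Mark D: refs=null C B, marked=B C D E G H I J K L
Unmarked (collected): A F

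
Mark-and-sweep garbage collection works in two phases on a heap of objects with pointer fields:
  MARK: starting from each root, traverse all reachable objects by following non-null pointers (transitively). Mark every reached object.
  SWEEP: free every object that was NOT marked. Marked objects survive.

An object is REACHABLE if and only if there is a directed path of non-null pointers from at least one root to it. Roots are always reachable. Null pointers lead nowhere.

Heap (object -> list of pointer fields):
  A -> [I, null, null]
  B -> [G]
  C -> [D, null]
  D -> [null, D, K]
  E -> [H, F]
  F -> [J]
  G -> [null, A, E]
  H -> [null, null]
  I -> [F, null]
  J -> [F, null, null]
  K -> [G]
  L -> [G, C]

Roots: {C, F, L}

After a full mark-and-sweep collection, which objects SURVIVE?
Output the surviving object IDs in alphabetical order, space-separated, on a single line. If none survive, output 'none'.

Answer: A C D E F G H I J K L

Derivation:
Roots: C F L
Mark C: refs=D null, marked=C
Mark F: refs=J, marked=C F
Mark L: refs=G C, marked=C F L
Mark D: refs=null D K, marked=C D F L
Mark J: refs=F null null, marked=C D F J L
Mark G: refs=null A E, marked=C D F G J L
Mark K: refs=G, marked=C D F G J K L
Mark A: refs=I null null, marked=A C D F G J K L
Mark E: refs=H F, marked=A C D E F G J K L
Mark I: refs=F null, marked=A C D E F G I J K L
Mark H: refs=null null, marked=A C D E F G H I J K L
Unmarked (collected): B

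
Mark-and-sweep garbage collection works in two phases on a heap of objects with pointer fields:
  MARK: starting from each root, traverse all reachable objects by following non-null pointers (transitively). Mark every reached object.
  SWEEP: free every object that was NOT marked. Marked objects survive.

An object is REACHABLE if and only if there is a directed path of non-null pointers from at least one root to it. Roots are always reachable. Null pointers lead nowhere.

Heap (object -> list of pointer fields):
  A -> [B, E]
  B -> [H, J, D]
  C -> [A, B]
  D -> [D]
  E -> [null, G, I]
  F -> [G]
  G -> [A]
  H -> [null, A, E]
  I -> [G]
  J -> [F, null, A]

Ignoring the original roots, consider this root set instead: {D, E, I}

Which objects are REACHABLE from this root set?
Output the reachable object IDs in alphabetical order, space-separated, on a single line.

Answer: A B D E F G H I J

Derivation:
Roots: D E I
Mark D: refs=D, marked=D
Mark E: refs=null G I, marked=D E
Mark I: refs=G, marked=D E I
Mark G: refs=A, marked=D E G I
Mark A: refs=B E, marked=A D E G I
Mark B: refs=H J D, marked=A B D E G I
Mark H: refs=null A E, marked=A B D E G H I
Mark J: refs=F null A, marked=A B D E G H I J
Mark F: refs=G, marked=A B D E F G H I J
Unmarked (collected): C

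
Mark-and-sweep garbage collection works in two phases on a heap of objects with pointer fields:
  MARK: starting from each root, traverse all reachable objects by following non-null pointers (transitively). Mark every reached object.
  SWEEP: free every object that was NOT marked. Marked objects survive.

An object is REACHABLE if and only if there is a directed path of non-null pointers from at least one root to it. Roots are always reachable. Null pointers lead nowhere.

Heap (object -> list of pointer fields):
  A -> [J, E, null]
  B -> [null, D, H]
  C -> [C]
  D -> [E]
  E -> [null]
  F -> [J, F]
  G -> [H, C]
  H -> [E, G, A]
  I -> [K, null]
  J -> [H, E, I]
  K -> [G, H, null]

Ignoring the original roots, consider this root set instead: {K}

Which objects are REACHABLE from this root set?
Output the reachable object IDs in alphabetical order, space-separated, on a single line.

Roots: K
Mark K: refs=G H null, marked=K
Mark G: refs=H C, marked=G K
Mark H: refs=E G A, marked=G H K
Mark C: refs=C, marked=C G H K
Mark E: refs=null, marked=C E G H K
Mark A: refs=J E null, marked=A C E G H K
Mark J: refs=H E I, marked=A C E G H J K
Mark I: refs=K null, marked=A C E G H I J K
Unmarked (collected): B D F

Answer: A C E G H I J K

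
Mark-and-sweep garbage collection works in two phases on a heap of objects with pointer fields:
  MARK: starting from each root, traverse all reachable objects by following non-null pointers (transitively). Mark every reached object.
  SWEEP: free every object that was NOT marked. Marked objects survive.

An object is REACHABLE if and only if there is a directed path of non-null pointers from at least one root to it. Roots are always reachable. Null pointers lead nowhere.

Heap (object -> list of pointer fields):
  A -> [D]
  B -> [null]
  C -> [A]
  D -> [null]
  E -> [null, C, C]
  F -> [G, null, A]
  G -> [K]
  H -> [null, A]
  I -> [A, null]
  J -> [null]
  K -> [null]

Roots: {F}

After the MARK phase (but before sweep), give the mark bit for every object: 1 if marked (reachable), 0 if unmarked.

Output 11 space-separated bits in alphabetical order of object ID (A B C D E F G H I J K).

Answer: 1 0 0 1 0 1 1 0 0 0 1

Derivation:
Roots: F
Mark F: refs=G null A, marked=F
Mark G: refs=K, marked=F G
Mark A: refs=D, marked=A F G
Mark K: refs=null, marked=A F G K
Mark D: refs=null, marked=A D F G K
Unmarked (collected): B C E H I J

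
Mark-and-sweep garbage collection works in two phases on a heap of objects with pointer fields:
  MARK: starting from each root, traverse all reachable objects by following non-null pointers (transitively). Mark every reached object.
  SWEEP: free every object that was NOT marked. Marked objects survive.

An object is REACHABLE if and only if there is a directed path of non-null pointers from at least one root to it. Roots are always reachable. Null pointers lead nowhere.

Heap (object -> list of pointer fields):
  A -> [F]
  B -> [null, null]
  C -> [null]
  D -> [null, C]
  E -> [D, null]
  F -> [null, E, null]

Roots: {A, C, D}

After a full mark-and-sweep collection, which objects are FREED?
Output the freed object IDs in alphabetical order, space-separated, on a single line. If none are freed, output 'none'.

Roots: A C D
Mark A: refs=F, marked=A
Mark C: refs=null, marked=A C
Mark D: refs=null C, marked=A C D
Mark F: refs=null E null, marked=A C D F
Mark E: refs=D null, marked=A C D E F
Unmarked (collected): B

Answer: B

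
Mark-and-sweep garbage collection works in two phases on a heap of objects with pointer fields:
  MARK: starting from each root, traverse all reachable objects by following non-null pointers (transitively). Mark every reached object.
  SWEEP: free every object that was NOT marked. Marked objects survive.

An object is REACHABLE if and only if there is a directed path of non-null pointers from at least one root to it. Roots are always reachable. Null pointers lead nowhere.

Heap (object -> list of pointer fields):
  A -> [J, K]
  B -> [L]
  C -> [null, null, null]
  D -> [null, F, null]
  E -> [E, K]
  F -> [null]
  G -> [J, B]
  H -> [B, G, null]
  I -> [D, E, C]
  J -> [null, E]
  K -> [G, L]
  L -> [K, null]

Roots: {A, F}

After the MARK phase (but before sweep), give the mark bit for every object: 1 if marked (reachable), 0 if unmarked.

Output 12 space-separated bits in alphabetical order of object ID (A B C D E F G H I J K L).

Roots: A F
Mark A: refs=J K, marked=A
Mark F: refs=null, marked=A F
Mark J: refs=null E, marked=A F J
Mark K: refs=G L, marked=A F J K
Mark E: refs=E K, marked=A E F J K
Mark G: refs=J B, marked=A E F G J K
Mark L: refs=K null, marked=A E F G J K L
Mark B: refs=L, marked=A B E F G J K L
Unmarked (collected): C D H I

Answer: 1 1 0 0 1 1 1 0 0 1 1 1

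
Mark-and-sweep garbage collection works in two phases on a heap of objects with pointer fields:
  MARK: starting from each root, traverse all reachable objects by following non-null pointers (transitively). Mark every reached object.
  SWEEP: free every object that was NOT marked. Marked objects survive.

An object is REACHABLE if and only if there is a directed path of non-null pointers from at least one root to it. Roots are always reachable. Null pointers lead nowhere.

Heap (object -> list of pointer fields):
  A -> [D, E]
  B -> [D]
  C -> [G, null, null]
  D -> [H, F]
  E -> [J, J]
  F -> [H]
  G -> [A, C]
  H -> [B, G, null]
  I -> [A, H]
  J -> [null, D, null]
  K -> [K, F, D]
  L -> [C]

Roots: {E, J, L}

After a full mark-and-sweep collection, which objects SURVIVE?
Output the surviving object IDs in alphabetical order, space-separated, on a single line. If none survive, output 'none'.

Roots: E J L
Mark E: refs=J J, marked=E
Mark J: refs=null D null, marked=E J
Mark L: refs=C, marked=E J L
Mark D: refs=H F, marked=D E J L
Mark C: refs=G null null, marked=C D E J L
Mark H: refs=B G null, marked=C D E H J L
Mark F: refs=H, marked=C D E F H J L
Mark G: refs=A C, marked=C D E F G H J L
Mark B: refs=D, marked=B C D E F G H J L
Mark A: refs=D E, marked=A B C D E F G H J L
Unmarked (collected): I K

Answer: A B C D E F G H J L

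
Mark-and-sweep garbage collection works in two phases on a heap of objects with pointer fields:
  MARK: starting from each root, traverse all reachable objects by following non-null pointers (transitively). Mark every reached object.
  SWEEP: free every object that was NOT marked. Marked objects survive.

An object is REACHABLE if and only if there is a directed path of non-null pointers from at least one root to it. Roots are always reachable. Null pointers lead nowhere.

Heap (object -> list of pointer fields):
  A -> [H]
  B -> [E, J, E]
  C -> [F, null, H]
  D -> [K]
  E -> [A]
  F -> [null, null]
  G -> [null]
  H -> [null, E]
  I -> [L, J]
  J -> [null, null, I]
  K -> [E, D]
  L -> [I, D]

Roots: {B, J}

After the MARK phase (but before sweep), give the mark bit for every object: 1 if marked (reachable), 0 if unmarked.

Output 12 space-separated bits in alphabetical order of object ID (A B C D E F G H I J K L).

Roots: B J
Mark B: refs=E J E, marked=B
Mark J: refs=null null I, marked=B J
Mark E: refs=A, marked=B E J
Mark I: refs=L J, marked=B E I J
Mark A: refs=H, marked=A B E I J
Mark L: refs=I D, marked=A B E I J L
Mark H: refs=null E, marked=A B E H I J L
Mark D: refs=K, marked=A B D E H I J L
Mark K: refs=E D, marked=A B D E H I J K L
Unmarked (collected): C F G

Answer: 1 1 0 1 1 0 0 1 1 1 1 1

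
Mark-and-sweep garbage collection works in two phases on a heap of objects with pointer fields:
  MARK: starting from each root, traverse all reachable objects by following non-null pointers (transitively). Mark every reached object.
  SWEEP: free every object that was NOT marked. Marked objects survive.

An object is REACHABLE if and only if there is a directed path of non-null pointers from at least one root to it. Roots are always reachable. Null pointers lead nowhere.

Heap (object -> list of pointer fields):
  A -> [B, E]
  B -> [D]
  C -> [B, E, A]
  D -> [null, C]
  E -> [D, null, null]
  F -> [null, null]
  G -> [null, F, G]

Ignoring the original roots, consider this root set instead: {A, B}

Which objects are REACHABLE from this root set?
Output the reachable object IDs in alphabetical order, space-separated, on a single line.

Roots: A B
Mark A: refs=B E, marked=A
Mark B: refs=D, marked=A B
Mark E: refs=D null null, marked=A B E
Mark D: refs=null C, marked=A B D E
Mark C: refs=B E A, marked=A B C D E
Unmarked (collected): F G

Answer: A B C D E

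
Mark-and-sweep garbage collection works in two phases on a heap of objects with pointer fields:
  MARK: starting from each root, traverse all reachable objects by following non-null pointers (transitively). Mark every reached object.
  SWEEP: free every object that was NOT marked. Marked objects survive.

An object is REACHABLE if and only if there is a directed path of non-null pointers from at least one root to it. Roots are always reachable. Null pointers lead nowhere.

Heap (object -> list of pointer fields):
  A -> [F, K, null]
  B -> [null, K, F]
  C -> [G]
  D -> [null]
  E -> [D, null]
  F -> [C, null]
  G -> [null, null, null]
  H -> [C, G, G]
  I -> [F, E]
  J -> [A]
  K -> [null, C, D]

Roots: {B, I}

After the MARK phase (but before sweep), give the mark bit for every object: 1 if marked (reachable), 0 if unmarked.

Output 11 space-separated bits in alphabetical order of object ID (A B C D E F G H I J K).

Roots: B I
Mark B: refs=null K F, marked=B
Mark I: refs=F E, marked=B I
Mark K: refs=null C D, marked=B I K
Mark F: refs=C null, marked=B F I K
Mark E: refs=D null, marked=B E F I K
Mark C: refs=G, marked=B C E F I K
Mark D: refs=null, marked=B C D E F I K
Mark G: refs=null null null, marked=B C D E F G I K
Unmarked (collected): A H J

Answer: 0 1 1 1 1 1 1 0 1 0 1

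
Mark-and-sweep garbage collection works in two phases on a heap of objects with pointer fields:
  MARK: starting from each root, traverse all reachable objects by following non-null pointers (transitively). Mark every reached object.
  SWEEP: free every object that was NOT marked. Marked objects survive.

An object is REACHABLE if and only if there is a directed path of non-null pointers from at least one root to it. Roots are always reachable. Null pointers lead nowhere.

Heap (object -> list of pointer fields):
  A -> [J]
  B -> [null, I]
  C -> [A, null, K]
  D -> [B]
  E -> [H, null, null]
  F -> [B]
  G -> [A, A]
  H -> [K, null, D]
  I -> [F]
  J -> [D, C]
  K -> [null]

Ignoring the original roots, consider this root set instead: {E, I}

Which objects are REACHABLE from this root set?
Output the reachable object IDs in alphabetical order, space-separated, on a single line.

Answer: B D E F H I K

Derivation:
Roots: E I
Mark E: refs=H null null, marked=E
Mark I: refs=F, marked=E I
Mark H: refs=K null D, marked=E H I
Mark F: refs=B, marked=E F H I
Mark K: refs=null, marked=E F H I K
Mark D: refs=B, marked=D E F H I K
Mark B: refs=null I, marked=B D E F H I K
Unmarked (collected): A C G J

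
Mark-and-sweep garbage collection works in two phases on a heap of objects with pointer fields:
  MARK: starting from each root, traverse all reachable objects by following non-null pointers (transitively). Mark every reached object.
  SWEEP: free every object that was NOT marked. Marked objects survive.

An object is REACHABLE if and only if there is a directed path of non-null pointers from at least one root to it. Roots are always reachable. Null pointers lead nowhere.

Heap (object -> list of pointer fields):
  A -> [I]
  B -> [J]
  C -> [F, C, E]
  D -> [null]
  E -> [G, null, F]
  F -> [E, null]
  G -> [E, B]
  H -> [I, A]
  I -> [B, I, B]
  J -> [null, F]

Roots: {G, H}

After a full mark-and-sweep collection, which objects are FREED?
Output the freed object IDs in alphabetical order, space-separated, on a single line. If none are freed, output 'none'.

Answer: C D

Derivation:
Roots: G H
Mark G: refs=E B, marked=G
Mark H: refs=I A, marked=G H
Mark E: refs=G null F, marked=E G H
Mark B: refs=J, marked=B E G H
Mark I: refs=B I B, marked=B E G H I
Mark A: refs=I, marked=A B E G H I
Mark F: refs=E null, marked=A B E F G H I
Mark J: refs=null F, marked=A B E F G H I J
Unmarked (collected): C D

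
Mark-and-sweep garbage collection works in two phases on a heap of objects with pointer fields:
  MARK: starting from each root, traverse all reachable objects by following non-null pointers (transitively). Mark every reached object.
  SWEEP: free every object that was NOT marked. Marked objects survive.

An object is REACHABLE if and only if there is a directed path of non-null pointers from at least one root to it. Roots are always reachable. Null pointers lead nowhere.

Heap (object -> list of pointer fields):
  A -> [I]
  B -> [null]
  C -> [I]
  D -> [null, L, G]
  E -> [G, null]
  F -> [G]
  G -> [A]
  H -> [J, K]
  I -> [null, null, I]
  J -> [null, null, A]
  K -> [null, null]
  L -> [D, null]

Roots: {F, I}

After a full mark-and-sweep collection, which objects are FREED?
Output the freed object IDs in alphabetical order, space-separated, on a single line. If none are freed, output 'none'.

Roots: F I
Mark F: refs=G, marked=F
Mark I: refs=null null I, marked=F I
Mark G: refs=A, marked=F G I
Mark A: refs=I, marked=A F G I
Unmarked (collected): B C D E H J K L

Answer: B C D E H J K L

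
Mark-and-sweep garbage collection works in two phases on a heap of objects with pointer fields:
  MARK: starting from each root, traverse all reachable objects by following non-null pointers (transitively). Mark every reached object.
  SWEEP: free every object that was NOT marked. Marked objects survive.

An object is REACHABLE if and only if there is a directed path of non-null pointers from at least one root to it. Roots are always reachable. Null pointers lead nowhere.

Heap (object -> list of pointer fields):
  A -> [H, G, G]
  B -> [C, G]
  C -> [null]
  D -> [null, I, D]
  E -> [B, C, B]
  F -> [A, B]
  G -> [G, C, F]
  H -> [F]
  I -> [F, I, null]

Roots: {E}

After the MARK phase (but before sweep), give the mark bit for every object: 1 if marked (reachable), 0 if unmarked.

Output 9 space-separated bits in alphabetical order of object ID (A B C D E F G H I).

Answer: 1 1 1 0 1 1 1 1 0

Derivation:
Roots: E
Mark E: refs=B C B, marked=E
Mark B: refs=C G, marked=B E
Mark C: refs=null, marked=B C E
Mark G: refs=G C F, marked=B C E G
Mark F: refs=A B, marked=B C E F G
Mark A: refs=H G G, marked=A B C E F G
Mark H: refs=F, marked=A B C E F G H
Unmarked (collected): D I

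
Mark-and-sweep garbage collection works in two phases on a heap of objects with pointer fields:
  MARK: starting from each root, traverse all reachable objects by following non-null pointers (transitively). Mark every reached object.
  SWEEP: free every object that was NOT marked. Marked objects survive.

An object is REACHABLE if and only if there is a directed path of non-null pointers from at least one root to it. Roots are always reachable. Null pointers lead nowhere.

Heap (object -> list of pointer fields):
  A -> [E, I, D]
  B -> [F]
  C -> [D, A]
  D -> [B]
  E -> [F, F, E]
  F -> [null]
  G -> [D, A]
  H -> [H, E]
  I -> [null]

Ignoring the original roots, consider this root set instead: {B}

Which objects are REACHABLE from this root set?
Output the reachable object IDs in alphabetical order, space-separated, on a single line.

Roots: B
Mark B: refs=F, marked=B
Mark F: refs=null, marked=B F
Unmarked (collected): A C D E G H I

Answer: B F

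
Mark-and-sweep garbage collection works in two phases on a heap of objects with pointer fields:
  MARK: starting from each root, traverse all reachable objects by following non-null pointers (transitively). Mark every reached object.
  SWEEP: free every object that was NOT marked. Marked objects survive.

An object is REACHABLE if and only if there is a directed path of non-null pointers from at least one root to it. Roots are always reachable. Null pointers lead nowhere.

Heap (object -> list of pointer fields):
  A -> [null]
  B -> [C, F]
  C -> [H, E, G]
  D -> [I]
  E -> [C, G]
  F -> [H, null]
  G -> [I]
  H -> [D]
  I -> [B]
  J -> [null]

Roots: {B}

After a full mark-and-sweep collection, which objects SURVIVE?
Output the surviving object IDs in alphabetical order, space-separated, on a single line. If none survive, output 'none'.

Answer: B C D E F G H I

Derivation:
Roots: B
Mark B: refs=C F, marked=B
Mark C: refs=H E G, marked=B C
Mark F: refs=H null, marked=B C F
Mark H: refs=D, marked=B C F H
Mark E: refs=C G, marked=B C E F H
Mark G: refs=I, marked=B C E F G H
Mark D: refs=I, marked=B C D E F G H
Mark I: refs=B, marked=B C D E F G H I
Unmarked (collected): A J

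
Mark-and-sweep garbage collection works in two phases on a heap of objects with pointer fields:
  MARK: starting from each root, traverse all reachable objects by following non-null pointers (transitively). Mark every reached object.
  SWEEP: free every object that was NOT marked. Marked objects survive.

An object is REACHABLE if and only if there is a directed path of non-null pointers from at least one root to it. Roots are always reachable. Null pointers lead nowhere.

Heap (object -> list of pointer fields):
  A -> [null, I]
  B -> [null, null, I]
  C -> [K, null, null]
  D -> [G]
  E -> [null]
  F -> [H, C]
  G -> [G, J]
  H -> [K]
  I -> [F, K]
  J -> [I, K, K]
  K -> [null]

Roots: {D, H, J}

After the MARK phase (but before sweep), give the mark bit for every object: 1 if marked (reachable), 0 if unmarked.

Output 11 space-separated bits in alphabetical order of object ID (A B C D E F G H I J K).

Roots: D H J
Mark D: refs=G, marked=D
Mark H: refs=K, marked=D H
Mark J: refs=I K K, marked=D H J
Mark G: refs=G J, marked=D G H J
Mark K: refs=null, marked=D G H J K
Mark I: refs=F K, marked=D G H I J K
Mark F: refs=H C, marked=D F G H I J K
Mark C: refs=K null null, marked=C D F G H I J K
Unmarked (collected): A B E

Answer: 0 0 1 1 0 1 1 1 1 1 1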